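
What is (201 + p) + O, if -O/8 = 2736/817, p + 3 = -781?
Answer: -26221/43 ≈ -609.79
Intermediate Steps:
p = -784 (p = -3 - 781 = -784)
O = -1152/43 (O = -21888/817 = -8*144/43 = -1152/43 ≈ -26.791)
(201 + p) + O = (201 - 784) - 1152/43 = -583 - 1152/43 = -26221/43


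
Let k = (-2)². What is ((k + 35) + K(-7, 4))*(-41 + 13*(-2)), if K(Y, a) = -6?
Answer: -2211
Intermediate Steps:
k = 4
((k + 35) + K(-7, 4))*(-41 + 13*(-2)) = ((4 + 35) - 6)*(-41 + 13*(-2)) = (39 - 6)*(-41 - 26) = 33*(-67) = -2211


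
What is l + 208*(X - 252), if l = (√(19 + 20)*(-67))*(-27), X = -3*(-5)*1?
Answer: -49296 + 1809*√39 ≈ -37999.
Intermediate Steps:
X = 15 (X = 15*1 = 15)
l = 1809*√39 (l = (√39*(-67))*(-27) = -67*√39*(-27) = 1809*√39 ≈ 11297.)
l + 208*(X - 252) = 1809*√39 + 208*(15 - 252) = 1809*√39 + 208*(-237) = 1809*√39 - 49296 = -49296 + 1809*√39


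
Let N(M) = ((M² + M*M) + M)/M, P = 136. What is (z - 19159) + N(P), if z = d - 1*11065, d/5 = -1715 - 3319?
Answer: -55121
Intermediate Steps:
N(M) = (M + 2*M²)/M (N(M) = ((M² + M²) + M)/M = (2*M² + M)/M = (M + 2*M²)/M)
d = -25170 (d = 5*(-1715 - 3319) = 5*(-5034) = -25170)
z = -36235 (z = -25170 - 1*11065 = -25170 - 11065 = -36235)
(z - 19159) + N(P) = (-36235 - 19159) + (1 + 2*136) = -55394 + (1 + 272) = -55394 + 273 = -55121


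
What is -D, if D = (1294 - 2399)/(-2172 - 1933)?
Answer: -221/821 ≈ -0.26918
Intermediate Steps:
D = 221/821 (D = -1105/(-4105) = -1105*(-1/4105) = 221/821 ≈ 0.26918)
-D = -1*221/821 = -221/821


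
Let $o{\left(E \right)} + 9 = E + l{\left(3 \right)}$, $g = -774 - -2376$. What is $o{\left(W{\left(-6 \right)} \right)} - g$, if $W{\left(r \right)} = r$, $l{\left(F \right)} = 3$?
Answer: $-1614$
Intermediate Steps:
$g = 1602$ ($g = -774 + 2376 = 1602$)
$o{\left(E \right)} = -6 + E$ ($o{\left(E \right)} = -9 + \left(E + 3\right) = -9 + \left(3 + E\right) = -6 + E$)
$o{\left(W{\left(-6 \right)} \right)} - g = \left(-6 - 6\right) - 1602 = -12 - 1602 = -1614$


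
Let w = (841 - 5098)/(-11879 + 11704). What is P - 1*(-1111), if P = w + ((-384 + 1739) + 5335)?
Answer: 1369432/175 ≈ 7825.3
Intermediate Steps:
w = 4257/175 (w = -4257/(-175) = -4257*(-1/175) = 4257/175 ≈ 24.326)
P = 1175007/175 (P = 4257/175 + ((-384 + 1739) + 5335) = 4257/175 + (1355 + 5335) = 4257/175 + 6690 = 1175007/175 ≈ 6714.3)
P - 1*(-1111) = 1175007/175 - 1*(-1111) = 1175007/175 + 1111 = 1369432/175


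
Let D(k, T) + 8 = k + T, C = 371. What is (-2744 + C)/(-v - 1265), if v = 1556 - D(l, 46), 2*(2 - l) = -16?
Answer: 2373/2773 ≈ 0.85575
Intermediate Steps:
l = 10 (l = 2 - ½*(-16) = 2 + 8 = 10)
D(k, T) = -8 + T + k (D(k, T) = -8 + (k + T) = -8 + (T + k) = -8 + T + k)
v = 1508 (v = 1556 - (-8 + 46 + 10) = 1556 - 1*48 = 1556 - 48 = 1508)
(-2744 + C)/(-v - 1265) = (-2744 + 371)/(-1*1508 - 1265) = -2373/(-1508 - 1265) = -2373/(-2773) = -2373*(-1/2773) = 2373/2773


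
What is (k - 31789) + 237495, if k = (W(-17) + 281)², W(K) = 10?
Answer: 290387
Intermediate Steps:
k = 84681 (k = (10 + 281)² = 291² = 84681)
(k - 31789) + 237495 = (84681 - 31789) + 237495 = 52892 + 237495 = 290387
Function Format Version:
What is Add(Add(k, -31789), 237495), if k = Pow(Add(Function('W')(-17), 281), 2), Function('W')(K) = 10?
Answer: 290387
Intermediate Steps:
k = 84681 (k = Pow(Add(10, 281), 2) = Pow(291, 2) = 84681)
Add(Add(k, -31789), 237495) = Add(Add(84681, -31789), 237495) = Add(52892, 237495) = 290387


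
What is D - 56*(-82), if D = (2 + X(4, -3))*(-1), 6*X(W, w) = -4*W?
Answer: 13778/3 ≈ 4592.7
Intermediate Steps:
X(W, w) = -2*W/3 (X(W, w) = (-4*W)/6 = -2*W/3)
D = ⅔ (D = (2 - ⅔*4)*(-1) = (2 - 8/3)*(-1) = -⅔*(-1) = ⅔ ≈ 0.66667)
D - 56*(-82) = ⅔ - 56*(-82) = ⅔ + 4592 = 13778/3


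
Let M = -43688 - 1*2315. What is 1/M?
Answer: -1/46003 ≈ -2.1738e-5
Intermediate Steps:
M = -46003 (M = -43688 - 2315 = -46003)
1/M = 1/(-46003) = -1/46003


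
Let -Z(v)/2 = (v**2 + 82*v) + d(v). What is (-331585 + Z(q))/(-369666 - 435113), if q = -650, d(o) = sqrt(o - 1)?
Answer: 1069985/804779 + 2*I*sqrt(651)/804779 ≈ 1.3295 + 6.3408e-5*I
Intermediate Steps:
d(o) = sqrt(-1 + o)
Z(v) = -164*v - 2*v**2 - 2*sqrt(-1 + v) (Z(v) = -2*((v**2 + 82*v) + sqrt(-1 + v)) = -2*(v**2 + sqrt(-1 + v) + 82*v) = -164*v - 2*v**2 - 2*sqrt(-1 + v))
(-331585 + Z(q))/(-369666 - 435113) = (-331585 + (-164*(-650) - 2*(-650)**2 - 2*sqrt(-1 - 650)))/(-369666 - 435113) = (-331585 + (106600 - 2*422500 - 2*I*sqrt(651)))/(-804779) = (-331585 + (106600 - 845000 - 2*I*sqrt(651)))*(-1/804779) = (-331585 + (-738400 - 2*I*sqrt(651)))*(-1/804779) = (-1069985 - 2*I*sqrt(651))*(-1/804779) = 1069985/804779 + 2*I*sqrt(651)/804779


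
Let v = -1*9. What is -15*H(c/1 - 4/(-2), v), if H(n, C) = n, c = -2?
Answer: 0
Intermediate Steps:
v = -9
-15*H(c/1 - 4/(-2), v) = -15*(-2/1 - 4/(-2)) = -15*(-2*1 - 4*(-½)) = -15*(-2 + 2) = -15*0 = 0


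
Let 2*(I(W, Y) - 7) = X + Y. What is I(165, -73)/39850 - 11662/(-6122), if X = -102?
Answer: 464237879/243961700 ≈ 1.9029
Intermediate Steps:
I(W, Y) = -44 + Y/2 (I(W, Y) = 7 + (-102 + Y)/2 = 7 + (-51 + Y/2) = -44 + Y/2)
I(165, -73)/39850 - 11662/(-6122) = (-44 + (1/2)*(-73))/39850 - 11662/(-6122) = (-44 - 73/2)*(1/39850) - 11662*(-1/6122) = -161/2*1/39850 + 5831/3061 = -161/79700 + 5831/3061 = 464237879/243961700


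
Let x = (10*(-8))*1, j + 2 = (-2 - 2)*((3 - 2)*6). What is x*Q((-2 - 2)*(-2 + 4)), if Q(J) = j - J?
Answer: 1440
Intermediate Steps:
j = -26 (j = -2 + (-2 - 2)*((3 - 2)*6) = -2 - 4*6 = -2 - 24 = -26)
Q(J) = -26 - J
x = -80 (x = -80*1 = -80)
x*Q((-2 - 2)*(-2 + 4)) = -80*(-26 - (-2 - 2)*(-2 + 4)) = -80*(-26 - (-4)*2) = -80*(-26 - 1*(-8)) = -80*(-26 + 8) = -80*(-18) = 1440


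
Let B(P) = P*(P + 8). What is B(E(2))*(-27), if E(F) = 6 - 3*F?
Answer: 0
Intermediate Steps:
B(P) = P*(8 + P)
B(E(2))*(-27) = ((6 - 3*2)*(8 + (6 - 3*2)))*(-27) = ((6 - 6)*(8 + (6 - 6)))*(-27) = (0*(8 + 0))*(-27) = (0*8)*(-27) = 0*(-27) = 0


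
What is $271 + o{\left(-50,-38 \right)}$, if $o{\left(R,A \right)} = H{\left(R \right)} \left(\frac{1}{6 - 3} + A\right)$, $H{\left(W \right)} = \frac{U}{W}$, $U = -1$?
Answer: $\frac{40537}{150} \approx 270.25$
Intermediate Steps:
$H{\left(W \right)} = - \frac{1}{W}$
$o{\left(R,A \right)} = - \frac{\frac{1}{3} + A}{R}$ ($o{\left(R,A \right)} = - \frac{1}{R} \left(\frac{1}{6 - 3} + A\right) = - \frac{1}{R} \left(\frac{1}{3} + A\right) = - \frac{\frac{1}{3} + A}{R}$)
$271 + o{\left(-50,-38 \right)} = 271 + \frac{- \frac{1}{3} - -38}{-50} = 271 - \frac{- \frac{1}{3} + 38}{50} = 271 - \frac{113}{150} = \frac{40537}{150}$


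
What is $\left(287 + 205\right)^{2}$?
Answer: $242064$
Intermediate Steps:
$\left(287 + 205\right)^{2} = 492^{2} = 242064$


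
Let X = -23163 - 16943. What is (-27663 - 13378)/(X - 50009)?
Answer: 41041/90115 ≈ 0.45543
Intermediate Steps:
X = -40106
(-27663 - 13378)/(X - 50009) = (-27663 - 13378)/(-40106 - 50009) = -41041/(-90115) = -41041*(-1/90115) = 41041/90115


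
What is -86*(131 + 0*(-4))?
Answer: -11266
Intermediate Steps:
-86*(131 + 0*(-4)) = -86*(131 + 0) = -86*131 = -11266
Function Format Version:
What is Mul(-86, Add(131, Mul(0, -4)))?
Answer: -11266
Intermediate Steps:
Mul(-86, Add(131, Mul(0, -4))) = Mul(-86, Add(131, 0)) = Mul(-86, 131) = -11266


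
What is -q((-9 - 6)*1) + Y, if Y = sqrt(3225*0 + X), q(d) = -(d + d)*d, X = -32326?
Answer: 450 + I*sqrt(32326) ≈ 450.0 + 179.79*I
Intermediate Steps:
q(d) = -2*d**2 (q(d) = -2*d*d = -2*d**2)
Y = I*sqrt(32326) (Y = sqrt(3225*0 - 32326) = sqrt(0 - 32326) = sqrt(-32326) = I*sqrt(32326) ≈ 179.79*I)
-q((-9 - 6)*1) + Y = -(-2)*((-9 - 6)*1)**2 + I*sqrt(32326) = -(-2)*(-15*1)**2 + I*sqrt(32326) = -(-2)*(-15)**2 + I*sqrt(32326) = -(-2)*225 + I*sqrt(32326) = -1*(-450) + I*sqrt(32326) = 450 + I*sqrt(32326)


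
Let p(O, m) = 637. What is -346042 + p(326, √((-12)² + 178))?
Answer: -345405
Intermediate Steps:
-346042 + p(326, √((-12)² + 178)) = -346042 + 637 = -345405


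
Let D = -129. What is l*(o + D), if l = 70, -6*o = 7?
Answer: -27335/3 ≈ -9111.7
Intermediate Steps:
o = -7/6 (o = -⅙*7 = -7/6 ≈ -1.1667)
l*(o + D) = 70*(-7/6 - 129) = 70*(-781/6) = -27335/3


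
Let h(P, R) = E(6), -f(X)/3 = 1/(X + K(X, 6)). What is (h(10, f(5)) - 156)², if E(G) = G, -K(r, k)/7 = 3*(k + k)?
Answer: 22500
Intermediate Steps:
K(r, k) = -42*k (K(r, k) = -21*(k + k) = -21*2*k = -42*k)
f(X) = -3/(-252 + X) (f(X) = -3/(X - 42*6) = -3/(X - 252) = -3/(-252 + X))
h(P, R) = 6
(h(10, f(5)) - 156)² = (6 - 156)² = (-150)² = 22500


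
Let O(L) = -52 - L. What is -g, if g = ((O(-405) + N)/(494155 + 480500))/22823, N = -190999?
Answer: 6574/767053485 ≈ 8.5705e-6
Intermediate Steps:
g = -6574/767053485 (g = (((-52 - 1*(-405)) - 190999)/(494155 + 480500))/22823 = (((-52 + 405) - 190999)/974655)*(1/22823) = ((353 - 190999)*(1/974655))*(1/22823) = -190646*1/974655*(1/22823) = -190646/974655*1/22823 = -6574/767053485 ≈ -8.5705e-6)
-g = -1*(-6574/767053485) = 6574/767053485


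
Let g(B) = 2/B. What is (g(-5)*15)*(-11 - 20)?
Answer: 186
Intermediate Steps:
(g(-5)*15)*(-11 - 20) = ((2/(-5))*15)*(-11 - 20) = ((2*(-⅕))*15)*(-31) = -⅖*15*(-31) = -6*(-31) = 186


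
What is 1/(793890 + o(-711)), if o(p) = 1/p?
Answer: 711/564455789 ≈ 1.2596e-6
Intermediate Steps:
1/(793890 + o(-711)) = 1/(793890 + 1/(-711)) = 1/(793890 - 1/711) = 1/(564455789/711) = 711/564455789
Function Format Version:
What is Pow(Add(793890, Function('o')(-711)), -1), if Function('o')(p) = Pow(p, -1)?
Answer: Rational(711, 564455789) ≈ 1.2596e-6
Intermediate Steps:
Pow(Add(793890, Function('o')(-711)), -1) = Pow(Add(793890, Pow(-711, -1)), -1) = Pow(Add(793890, Rational(-1, 711)), -1) = Pow(Rational(564455789, 711), -1) = Rational(711, 564455789)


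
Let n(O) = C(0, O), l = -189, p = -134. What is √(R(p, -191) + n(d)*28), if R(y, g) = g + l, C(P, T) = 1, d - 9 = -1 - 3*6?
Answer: 4*I*√22 ≈ 18.762*I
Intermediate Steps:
d = -10 (d = 9 + (-1 - 3*6) = 9 + (-1 - 18) = 9 - 19 = -10)
n(O) = 1
R(y, g) = -189 + g (R(y, g) = g - 189 = -189 + g)
√(R(p, -191) + n(d)*28) = √((-189 - 191) + 1*28) = √(-380 + 28) = √(-352) = 4*I*√22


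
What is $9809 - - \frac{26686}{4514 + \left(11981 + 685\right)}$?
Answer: $\frac{84272653}{8590} \approx 9810.5$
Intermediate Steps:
$9809 - - \frac{26686}{4514 + \left(11981 + 685\right)} = 9809 - - \frac{26686}{4514 + 12666} = 9809 - - \frac{26686}{17180} = 9809 - \left(-26686\right) \frac{1}{17180} = 9809 - - \frac{13343}{8590} = 9809 + \frac{13343}{8590} = \frac{84272653}{8590}$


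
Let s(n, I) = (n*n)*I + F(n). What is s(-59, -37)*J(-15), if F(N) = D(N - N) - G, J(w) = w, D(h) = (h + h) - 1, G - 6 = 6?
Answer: 1932150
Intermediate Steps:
G = 12 (G = 6 + 6 = 12)
D(h) = -1 + 2*h (D(h) = 2*h - 1 = -1 + 2*h)
F(N) = -13 (F(N) = (-1 + 2*(N - N)) - 1*12 = (-1 + 2*0) - 12 = (-1 + 0) - 12 = -1 - 12 = -13)
s(n, I) = -13 + I*n² (s(n, I) = (n*n)*I - 13 = n²*I - 13 = I*n² - 13 = -13 + I*n²)
s(-59, -37)*J(-15) = (-13 - 37*(-59)²)*(-15) = (-13 - 37*3481)*(-15) = (-13 - 128797)*(-15) = -128810*(-15) = 1932150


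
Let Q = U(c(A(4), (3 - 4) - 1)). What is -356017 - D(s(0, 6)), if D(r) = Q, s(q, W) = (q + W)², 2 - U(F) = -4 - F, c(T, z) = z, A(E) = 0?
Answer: -356021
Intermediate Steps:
U(F) = 6 + F (U(F) = 2 - (-4 - F) = 2 + (4 + F) = 6 + F)
Q = 4 (Q = 6 + ((3 - 4) - 1) = 6 + (-1 - 1) = 6 - 2 = 4)
s(q, W) = (W + q)²
D(r) = 4
-356017 - D(s(0, 6)) = -356017 - 1*4 = -356017 - 4 = -356021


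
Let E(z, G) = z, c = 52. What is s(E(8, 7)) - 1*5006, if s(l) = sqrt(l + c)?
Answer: -5006 + 2*sqrt(15) ≈ -4998.3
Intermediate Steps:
s(l) = sqrt(52 + l) (s(l) = sqrt(l + 52) = sqrt(52 + l))
s(E(8, 7)) - 1*5006 = sqrt(52 + 8) - 1*5006 = sqrt(60) - 5006 = 2*sqrt(15) - 5006 = -5006 + 2*sqrt(15)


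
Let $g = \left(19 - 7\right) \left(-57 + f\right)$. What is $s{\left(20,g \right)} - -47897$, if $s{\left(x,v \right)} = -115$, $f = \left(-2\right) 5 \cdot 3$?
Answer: $47782$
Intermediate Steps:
$f = -30$ ($f = \left(-10\right) 3 = -30$)
$g = -1044$ ($g = \left(19 - 7\right) \left(-57 - 30\right) = 12 \left(-87\right) = -1044$)
$s{\left(20,g \right)} - -47897 = -115 - -47897 = -115 + 47897 = 47782$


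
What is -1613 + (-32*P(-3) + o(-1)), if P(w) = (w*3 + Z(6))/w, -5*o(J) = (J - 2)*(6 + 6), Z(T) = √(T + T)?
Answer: -8509/5 + 64*√3/3 ≈ -1664.8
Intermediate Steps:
Z(T) = √2*√T (Z(T) = √(2*T) = √2*√T)
o(J) = 24/5 - 12*J/5 (o(J) = -(J - 2)*(6 + 6)/5 = -(-2 + J)*12/5 = -(-24 + 12*J)/5 = 24/5 - 12*J/5)
P(w) = (2*√3 + 3*w)/w (P(w) = (w*3 + √2*√6)/w = (3*w + 2*√3)/w = (2*√3 + 3*w)/w)
-1613 + (-32*P(-3) + o(-1)) = -1613 + (-32*(3 + 2*√3/(-3)) + (24/5 - 12/5*(-1))) = -1613 + (-32*(3 + 2*√3*(-⅓)) + (24/5 + 12/5)) = -1613 + (-32*(3 - 2*√3/3) + 36/5) = -1613 + ((-96 + 64*√3/3) + 36/5) = -1613 + (-444/5 + 64*√3/3) = -8509/5 + 64*√3/3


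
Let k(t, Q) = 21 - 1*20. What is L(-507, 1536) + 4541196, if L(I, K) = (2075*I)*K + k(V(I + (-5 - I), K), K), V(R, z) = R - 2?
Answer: -1611369203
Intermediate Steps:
V(R, z) = -2 + R
k(t, Q) = 1 (k(t, Q) = 21 - 20 = 1)
L(I, K) = 1 + 2075*I*K (L(I, K) = (2075*I)*K + 1 = 2075*I*K + 1 = 1 + 2075*I*K)
L(-507, 1536) + 4541196 = (1 + 2075*(-507)*1536) + 4541196 = (1 - 1615910400) + 4541196 = -1615910399 + 4541196 = -1611369203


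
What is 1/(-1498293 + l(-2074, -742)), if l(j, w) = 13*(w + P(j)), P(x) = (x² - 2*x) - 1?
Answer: 1/54465160 ≈ 1.8360e-8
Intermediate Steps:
P(x) = -1 + x² - 2*x
l(j, w) = -13 - 26*j + 13*w + 13*j² (l(j, w) = 13*(w + (-1 + j² - 2*j)) = 13*(-1 + w + j² - 2*j) = -13 - 26*j + 13*w + 13*j²)
1/(-1498293 + l(-2074, -742)) = 1/(-1498293 + (-13 - 26*(-2074) + 13*(-742) + 13*(-2074)²)) = 1/(-1498293 + (-13 + 53924 - 9646 + 13*4301476)) = 1/(-1498293 + (-13 + 53924 - 9646 + 55919188)) = 1/(-1498293 + 55963453) = 1/54465160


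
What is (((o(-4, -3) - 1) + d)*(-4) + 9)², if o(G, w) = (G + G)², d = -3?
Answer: 53361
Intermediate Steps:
o(G, w) = 4*G² (o(G, w) = (2*G)² = 4*G²)
(((o(-4, -3) - 1) + d)*(-4) + 9)² = (((4*(-4)² - 1) - 3)*(-4) + 9)² = (((4*16 - 1) - 3)*(-4) + 9)² = (((64 - 1) - 3)*(-4) + 9)² = ((63 - 3)*(-4) + 9)² = (60*(-4) + 9)² = (-240 + 9)² = (-231)² = 53361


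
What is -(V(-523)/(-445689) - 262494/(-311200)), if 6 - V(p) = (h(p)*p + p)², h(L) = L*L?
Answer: -3184365436240879570583/69349208400 ≈ -4.5918e+10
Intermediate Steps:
h(L) = L²
V(p) = 6 - (p + p³)² (V(p) = 6 - (p²*p + p)² = 6 - (p³ + p)² = 6 - (p + p³)²)
-(V(-523)/(-445689) - 262494/(-311200)) = -((6 - 1*(-523)²*(1 + (-523)²)²)/(-445689) - 262494/(-311200)) = -((6 - 1*273529*(1 + 273529)²)*(-1/445689) - 262494*(-1/311200)) = -((6 - 1*273529*273530²)*(-1/445689) + 131247/155600) = -((6 - 1*273529*74818660900)*(-1/445689) + 131247/155600) = -((6 - 20465073497316100)*(-1/445689) + 131247/155600) = -(-20465073497316094*(-1/445689) + 131247/155600) = -(20465073497316094/445689 + 131247/155600) = -1*3184365436240879570583/69349208400 = -3184365436240879570583/69349208400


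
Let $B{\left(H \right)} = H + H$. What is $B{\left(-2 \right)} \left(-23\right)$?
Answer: $92$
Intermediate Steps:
$B{\left(H \right)} = 2 H$
$B{\left(-2 \right)} \left(-23\right) = 2 \left(-2\right) \left(-23\right) = \left(-4\right) \left(-23\right) = 92$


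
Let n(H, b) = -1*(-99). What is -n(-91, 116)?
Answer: -99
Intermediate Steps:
n(H, b) = 99
-n(-91, 116) = -1*99 = -99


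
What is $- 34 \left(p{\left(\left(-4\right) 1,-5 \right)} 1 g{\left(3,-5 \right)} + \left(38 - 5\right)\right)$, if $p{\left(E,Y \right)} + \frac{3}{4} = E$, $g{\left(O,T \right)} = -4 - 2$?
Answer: $-2091$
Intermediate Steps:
$g{\left(O,T \right)} = -6$ ($g{\left(O,T \right)} = -4 - 2 = -6$)
$p{\left(E,Y \right)} = - \frac{3}{4} + E$
$- 34 \left(p{\left(\left(-4\right) 1,-5 \right)} 1 g{\left(3,-5 \right)} + \left(38 - 5\right)\right) = - 34 \left(\left(- \frac{3}{4} - 4\right) 1 \left(-6\right) + \left(38 - 5\right)\right) = - 34 \left(\left(- \frac{19}{4}\right) 1 \left(-6\right) + 33\right) = - 34 \left(\left(- \frac{19}{4}\right) \left(-6\right) + 33\right) = - 34 \left(\frac{57}{2} + 33\right) = \left(-34\right) \frac{123}{2} = -2091$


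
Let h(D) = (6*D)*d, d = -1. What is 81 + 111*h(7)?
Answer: -4581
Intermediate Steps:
h(D) = -6*D (h(D) = (6*D)*(-1) = -6*D)
81 + 111*h(7) = 81 + 111*(-6*7) = 81 + 111*(-42) = 81 - 4662 = -4581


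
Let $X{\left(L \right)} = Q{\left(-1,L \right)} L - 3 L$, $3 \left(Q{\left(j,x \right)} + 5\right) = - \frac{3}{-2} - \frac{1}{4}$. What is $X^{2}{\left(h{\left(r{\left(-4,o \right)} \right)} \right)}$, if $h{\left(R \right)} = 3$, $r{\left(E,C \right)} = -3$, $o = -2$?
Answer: $\frac{8281}{16} \approx 517.56$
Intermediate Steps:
$Q{\left(j,x \right)} = - \frac{55}{12}$ ($Q{\left(j,x \right)} = -5 + \frac{- \frac{3}{-2} - \frac{1}{4}}{3} = -5 + \frac{\left(-3\right) \left(- \frac{1}{2}\right) - \frac{1}{4}}{3} = -5 + \frac{\frac{3}{2} - \frac{1}{4}}{3} = -5 + \frac{1}{3} \cdot \frac{5}{4} = -5 + \frac{5}{12} = - \frac{55}{12}$)
$X{\left(L \right)} = - \frac{91 L}{12}$ ($X{\left(L \right)} = - \frac{55 L}{12} - 3 L = - \frac{91 L}{12}$)
$X^{2}{\left(h{\left(r{\left(-4,o \right)} \right)} \right)} = \left(\left(- \frac{91}{12}\right) 3\right)^{2} = \left(- \frac{91}{4}\right)^{2} = \frac{8281}{16}$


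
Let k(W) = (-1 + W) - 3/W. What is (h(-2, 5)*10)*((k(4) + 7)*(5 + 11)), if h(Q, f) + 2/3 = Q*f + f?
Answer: -25160/3 ≈ -8386.7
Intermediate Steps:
k(W) = -1 + W - 3/W
h(Q, f) = -⅔ + f + Q*f (h(Q, f) = -⅔ + (Q*f + f) = -⅔ + (f + Q*f) = -⅔ + f + Q*f)
(h(-2, 5)*10)*((k(4) + 7)*(5 + 11)) = ((-⅔ + 5 - 2*5)*10)*(((-1 + 4 - 3/4) + 7)*(5 + 11)) = ((-⅔ + 5 - 10)*10)*(((-1 + 4 - 3*¼) + 7)*16) = (-17/3*10)*(((-1 + 4 - ¾) + 7)*16) = -170*(9/4 + 7)*16/3 = -3145*16/6 = -170/3*148 = -25160/3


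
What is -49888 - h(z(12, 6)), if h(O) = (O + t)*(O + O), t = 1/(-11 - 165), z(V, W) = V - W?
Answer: -2198237/44 ≈ -49960.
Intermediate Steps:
t = -1/176 (t = 1/(-176) = -1/176 ≈ -0.0056818)
h(O) = 2*O*(-1/176 + O) (h(O) = (O - 1/176)*(O + O) = (-1/176 + O)*(2*O) = 2*O*(-1/176 + O))
-49888 - h(z(12, 6)) = -49888 - (12 - 1*6)*(-1 + 176*(12 - 1*6))/88 = -49888 - (12 - 6)*(-1 + 176*(12 - 6))/88 = -49888 - 6*(-1 + 176*6)/88 = -49888 - 6*(-1 + 1056)/88 = -49888 - 6*1055/88 = -49888 - 1*3165/44 = -49888 - 3165/44 = -2198237/44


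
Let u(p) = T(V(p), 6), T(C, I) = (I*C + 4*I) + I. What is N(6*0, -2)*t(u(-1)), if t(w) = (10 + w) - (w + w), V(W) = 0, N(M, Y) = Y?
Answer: 40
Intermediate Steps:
T(C, I) = 5*I + C*I (T(C, I) = (C*I + 4*I) + I = (4*I + C*I) + I = 5*I + C*I)
u(p) = 30 (u(p) = 6*(5 + 0) = 6*5 = 30)
t(w) = 10 - w (t(w) = (10 + w) - 2*w = 10 - w)
N(6*0, -2)*t(u(-1)) = -2*(10 - 1*30) = -2*(10 - 30) = -2*(-20) = 40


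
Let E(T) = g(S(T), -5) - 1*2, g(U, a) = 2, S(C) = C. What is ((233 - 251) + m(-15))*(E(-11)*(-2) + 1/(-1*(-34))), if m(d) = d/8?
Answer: -159/272 ≈ -0.58456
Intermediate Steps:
m(d) = d/8 (m(d) = d*(1/8) = d/8)
E(T) = 0 (E(T) = 2 - 1*2 = 2 - 2 = 0)
((233 - 251) + m(-15))*(E(-11)*(-2) + 1/(-1*(-34))) = ((233 - 251) + (1/8)*(-15))*(0*(-2) + 1/(-1*(-34))) = (-18 - 15/8)*(0 + 1/34) = -159*(0 + 1/34)/8 = -159/8*1/34 = -159/272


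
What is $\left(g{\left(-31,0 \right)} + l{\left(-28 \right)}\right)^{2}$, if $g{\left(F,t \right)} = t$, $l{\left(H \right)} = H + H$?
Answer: $3136$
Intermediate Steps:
$l{\left(H \right)} = 2 H$
$\left(g{\left(-31,0 \right)} + l{\left(-28 \right)}\right)^{2} = \left(0 + 2 \left(-28\right)\right)^{2} = \left(0 - 56\right)^{2} = \left(-56\right)^{2} = 3136$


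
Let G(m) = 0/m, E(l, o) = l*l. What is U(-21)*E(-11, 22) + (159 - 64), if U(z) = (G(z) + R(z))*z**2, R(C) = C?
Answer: -1120486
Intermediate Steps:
E(l, o) = l**2
G(m) = 0
U(z) = z**3 (U(z) = (0 + z)*z**2 = z*z**2 = z**3)
U(-21)*E(-11, 22) + (159 - 64) = (-21)**3*(-11)**2 + (159 - 64) = -9261*121 + 95 = -1120581 + 95 = -1120486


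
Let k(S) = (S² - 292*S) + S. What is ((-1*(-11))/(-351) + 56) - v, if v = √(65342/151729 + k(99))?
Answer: 19645/351 - I*√437586358618210/151729 ≈ 55.969 - 137.87*I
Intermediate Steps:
k(S) = S² - 291*S
v = I*√437586358618210/151729 (v = √(65342/151729 + 99*(-291 + 99)) = √(65342*(1/151729) + 99*(-192)) = √(65342/151729 - 19008) = √(-2883999490/151729) = I*√437586358618210/151729 ≈ 137.87*I)
((-1*(-11))/(-351) + 56) - v = ((-1*(-11))/(-351) + 56) - I*√437586358618210/151729 = (-1/351*11 + 56) - I*√437586358618210/151729 = (-11/351 + 56) - I*√437586358618210/151729 = 19645/351 - I*√437586358618210/151729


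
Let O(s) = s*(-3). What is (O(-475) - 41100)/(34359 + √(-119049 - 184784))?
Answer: -1363193325/1180844714 + 39675*I*√303833/1180844714 ≈ -1.1544 + 0.01852*I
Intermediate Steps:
O(s) = -3*s
(O(-475) - 41100)/(34359 + √(-119049 - 184784)) = (-3*(-475) - 41100)/(34359 + √(-119049 - 184784)) = (1425 - 41100)/(34359 + √(-303833)) = -39675/(34359 + I*√303833)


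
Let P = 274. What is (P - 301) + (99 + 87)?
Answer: 159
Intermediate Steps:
(P - 301) + (99 + 87) = (274 - 301) + (99 + 87) = -27 + 186 = 159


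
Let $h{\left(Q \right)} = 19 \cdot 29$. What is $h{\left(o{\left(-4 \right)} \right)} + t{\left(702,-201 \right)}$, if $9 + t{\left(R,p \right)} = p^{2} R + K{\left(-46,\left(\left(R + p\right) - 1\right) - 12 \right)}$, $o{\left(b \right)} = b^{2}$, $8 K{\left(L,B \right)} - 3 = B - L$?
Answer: $\frac{226896889}{8} \approx 2.8362 \cdot 10^{7}$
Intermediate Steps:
$K{\left(L,B \right)} = \frac{3}{8} - \frac{L}{8} + \frac{B}{8}$ ($K{\left(L,B \right)} = \frac{3}{8} + \frac{B - L}{8} = \frac{3}{8} + \left(- \frac{L}{8} + \frac{B}{8}\right) = \frac{3}{8} - \frac{L}{8} + \frac{B}{8}$)
$h{\left(Q \right)} = 551$
$t{\left(R,p \right)} = - \frac{9}{2} + \frac{R}{8} + \frac{p}{8} + R p^{2}$ ($t{\left(R,p \right)} = -9 + \left(p^{2} R + \left(\frac{3}{8} - - \frac{23}{4} + \frac{\left(\left(R + p\right) - 1\right) - 12}{8}\right)\right) = -9 + \left(R p^{2} + \left(\frac{3}{8} + \frac{23}{4} + \frac{\left(-1 + R + p\right) - 12}{8}\right)\right) = -9 + \left(R p^{2} + \left(\frac{3}{8} + \frac{23}{4} + \frac{-13 + R + p}{8}\right)\right) = -9 + \left(R p^{2} + \left(\frac{3}{8} + \frac{23}{4} + \left(- \frac{13}{8} + \frac{R}{8} + \frac{p}{8}\right)\right)\right) = -9 + \left(R p^{2} + \left(\frac{9}{2} + \frac{R}{8} + \frac{p}{8}\right)\right) = -9 + \left(\frac{9}{2} + \frac{R}{8} + \frac{p}{8} + R p^{2}\right) = - \frac{9}{2} + \frac{R}{8} + \frac{p}{8} + R p^{2}$)
$h{\left(o{\left(-4 \right)} \right)} + t{\left(702,-201 \right)} = 551 + \left(- \frac{9}{2} + \frac{1}{8} \cdot 702 + \frac{1}{8} \left(-201\right) + 702 \left(-201\right)^{2}\right) = 551 + \left(- \frac{9}{2} + \frac{351}{4} - \frac{201}{8} + 702 \cdot 40401\right) = 551 + \left(- \frac{9}{2} + \frac{351}{4} - \frac{201}{8} + 28361502\right) = 551 + \frac{226892481}{8} = \frac{226896889}{8}$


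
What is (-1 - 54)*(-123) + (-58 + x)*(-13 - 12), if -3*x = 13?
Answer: 24970/3 ≈ 8323.3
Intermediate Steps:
x = -13/3 (x = -1/3*13 = -13/3 ≈ -4.3333)
(-1 - 54)*(-123) + (-58 + x)*(-13 - 12) = (-1 - 54)*(-123) + (-58 - 13/3)*(-13 - 12) = -55*(-123) - 187/3*(-25) = 6765 + 4675/3 = 24970/3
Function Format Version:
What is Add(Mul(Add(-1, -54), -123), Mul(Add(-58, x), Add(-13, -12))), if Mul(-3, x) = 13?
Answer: Rational(24970, 3) ≈ 8323.3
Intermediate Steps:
x = Rational(-13, 3) (x = Mul(Rational(-1, 3), 13) = Rational(-13, 3) ≈ -4.3333)
Add(Mul(Add(-1, -54), -123), Mul(Add(-58, x), Add(-13, -12))) = Add(Mul(Add(-1, -54), -123), Mul(Add(-58, Rational(-13, 3)), Add(-13, -12))) = Add(Mul(-55, -123), Mul(Rational(-187, 3), -25)) = Add(6765, Rational(4675, 3)) = Rational(24970, 3)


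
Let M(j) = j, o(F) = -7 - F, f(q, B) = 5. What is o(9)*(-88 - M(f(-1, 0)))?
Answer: 1488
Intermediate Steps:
o(9)*(-88 - M(f(-1, 0))) = (-7 - 1*9)*(-88 - 1*5) = (-7 - 9)*(-88 - 5) = -16*(-93) = 1488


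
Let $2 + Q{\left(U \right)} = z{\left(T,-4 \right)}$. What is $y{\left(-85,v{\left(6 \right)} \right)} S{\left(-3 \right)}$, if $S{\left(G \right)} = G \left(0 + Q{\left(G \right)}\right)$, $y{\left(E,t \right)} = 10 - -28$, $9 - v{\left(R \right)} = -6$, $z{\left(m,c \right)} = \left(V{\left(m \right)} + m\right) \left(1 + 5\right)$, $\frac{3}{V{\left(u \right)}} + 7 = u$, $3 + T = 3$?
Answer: $\frac{3648}{7} \approx 521.14$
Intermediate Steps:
$T = 0$ ($T = -3 + 3 = 0$)
$V{\left(u \right)} = \frac{3}{-7 + u}$
$z{\left(m,c \right)} = 6 m + \frac{18}{-7 + m}$ ($z{\left(m,c \right)} = \left(\frac{3}{-7 + m} + m\right) \left(1 + 5\right) = \left(m + \frac{3}{-7 + m}\right) 6 = 6 m + \frac{18}{-7 + m}$)
$v{\left(R \right)} = 15$ ($v{\left(R \right)} = 9 - -6 = 9 + 6 = 15$)
$Q{\left(U \right)} = - \frac{32}{7}$ ($Q{\left(U \right)} = -2 + \frac{6 \left(3 + 0 \left(-7 + 0\right)\right)}{-7 + 0} = -2 + \frac{6 \left(3 + 0 \left(-7\right)\right)}{-7} = -2 + 6 \left(- \frac{1}{7}\right) \left(3 + 0\right) = -2 + 6 \left(- \frac{1}{7}\right) 3 = -2 - \frac{18}{7} = - \frac{32}{7}$)
$y{\left(E,t \right)} = 38$ ($y{\left(E,t \right)} = 10 + 28 = 38$)
$S{\left(G \right)} = - \frac{32 G}{7}$ ($S{\left(G \right)} = G \left(0 - \frac{32}{7}\right) = G \left(- \frac{32}{7}\right) = - \frac{32 G}{7}$)
$y{\left(-85,v{\left(6 \right)} \right)} S{\left(-3 \right)} = 38 \left(\left(- \frac{32}{7}\right) \left(-3\right)\right) = 38 \cdot \frac{96}{7} = \frac{3648}{7}$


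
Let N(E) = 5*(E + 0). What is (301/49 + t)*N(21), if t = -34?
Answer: -2925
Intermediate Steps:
N(E) = 5*E
(301/49 + t)*N(21) = (301/49 - 34)*(5*21) = (301*(1/49) - 34)*105 = (43/7 - 34)*105 = -195/7*105 = -2925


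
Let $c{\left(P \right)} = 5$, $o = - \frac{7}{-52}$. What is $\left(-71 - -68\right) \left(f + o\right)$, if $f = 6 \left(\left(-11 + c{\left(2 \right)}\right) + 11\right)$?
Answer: $- \frac{4701}{52} \approx -90.404$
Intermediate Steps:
$o = \frac{7}{52}$ ($o = \left(-7\right) \left(- \frac{1}{52}\right) = \frac{7}{52} \approx 0.13462$)
$f = 30$ ($f = 6 \left(\left(-11 + 5\right) + 11\right) = 6 \left(-6 + 11\right) = 6 \cdot 5 = 30$)
$\left(-71 - -68\right) \left(f + o\right) = \left(-71 - -68\right) \left(30 + \frac{7}{52}\right) = \left(-71 + 68\right) \frac{1567}{52} = \left(-3\right) \frac{1567}{52} = - \frac{4701}{52}$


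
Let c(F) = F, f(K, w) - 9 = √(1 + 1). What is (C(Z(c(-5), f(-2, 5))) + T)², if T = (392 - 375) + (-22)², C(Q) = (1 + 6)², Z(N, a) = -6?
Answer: 302500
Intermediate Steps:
f(K, w) = 9 + √2 (f(K, w) = 9 + √(1 + 1) = 9 + √2)
C(Q) = 49 (C(Q) = 7² = 49)
T = 501 (T = 17 + 484 = 501)
(C(Z(c(-5), f(-2, 5))) + T)² = (49 + 501)² = 550² = 302500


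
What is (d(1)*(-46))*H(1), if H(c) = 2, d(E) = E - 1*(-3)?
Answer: -368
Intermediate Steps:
d(E) = 3 + E (d(E) = E + 3 = 3 + E)
(d(1)*(-46))*H(1) = ((3 + 1)*(-46))*2 = (4*(-46))*2 = -184*2 = -368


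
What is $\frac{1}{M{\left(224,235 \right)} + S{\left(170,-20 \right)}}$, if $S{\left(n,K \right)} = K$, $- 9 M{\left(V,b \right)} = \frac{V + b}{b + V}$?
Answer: $- \frac{9}{181} \approx -0.049724$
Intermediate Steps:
$M{\left(V,b \right)} = - \frac{1}{9}$ ($M{\left(V,b \right)} = - \frac{\left(V + b\right) \frac{1}{b + V}}{9} = - \frac{\left(V + b\right) \frac{1}{V + b}}{9} = \left(- \frac{1}{9}\right) 1 = - \frac{1}{9}$)
$\frac{1}{M{\left(224,235 \right)} + S{\left(170,-20 \right)}} = \frac{1}{- \frac{1}{9} - 20} = \frac{1}{- \frac{181}{9}} = - \frac{9}{181}$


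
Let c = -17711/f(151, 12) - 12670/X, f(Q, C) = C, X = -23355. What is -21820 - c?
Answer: -380118989/18684 ≈ -20345.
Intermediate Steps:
c = -27565891/18684 (c = -17711/12 - 12670/(-23355) = -17711*1/12 - 12670*(-1/23355) = -17711/12 + 2534/4671 = -27565891/18684 ≈ -1475.4)
-21820 - c = -21820 - 1*(-27565891/18684) = -21820 + 27565891/18684 = -380118989/18684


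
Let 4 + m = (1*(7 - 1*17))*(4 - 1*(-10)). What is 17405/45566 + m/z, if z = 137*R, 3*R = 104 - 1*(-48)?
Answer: 42844651/118608298 ≈ 0.36123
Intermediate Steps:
R = 152/3 (R = (104 - 1*(-48))/3 = (104 + 48)/3 = (⅓)*152 = 152/3 ≈ 50.667)
m = -144 (m = -4 + (1*(7 - 1*17))*(4 - 1*(-10)) = -4 + (1*(7 - 17))*(4 + 10) = -4 + (1*(-10))*14 = -4 - 10*14 = -4 - 140 = -144)
z = 20824/3 (z = 137*(152/3) = 20824/3 ≈ 6941.3)
17405/45566 + m/z = 17405/45566 - 144/20824/3 = 17405*(1/45566) - 144*3/20824 = 17405/45566 - 54/2603 = 42844651/118608298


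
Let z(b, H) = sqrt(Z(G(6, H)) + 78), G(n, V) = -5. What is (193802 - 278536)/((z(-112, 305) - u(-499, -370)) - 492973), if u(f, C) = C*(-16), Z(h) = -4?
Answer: 42273199462/248894225375 + 84734*sqrt(74)/248894225375 ≈ 0.16985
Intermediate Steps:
u(f, C) = -16*C
z(b, H) = sqrt(74) (z(b, H) = sqrt(-4 + 78) = sqrt(74))
(193802 - 278536)/((z(-112, 305) - u(-499, -370)) - 492973) = (193802 - 278536)/((sqrt(74) - (-16)*(-370)) - 492973) = -84734/((sqrt(74) - 1*5920) - 492973) = -84734/((sqrt(74) - 5920) - 492973) = -84734/((-5920 + sqrt(74)) - 492973) = -84734/(-498893 + sqrt(74))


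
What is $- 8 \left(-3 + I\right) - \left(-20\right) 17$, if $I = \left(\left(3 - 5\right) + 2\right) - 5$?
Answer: $404$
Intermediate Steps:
$I = -5$ ($I = \left(-2 + 2\right) - 5 = 0 - 5 = -5$)
$- 8 \left(-3 + I\right) - \left(-20\right) 17 = - 8 \left(-3 - 5\right) - \left(-20\right) 17 = \left(-8\right) \left(-8\right) - -340 = 64 + 340 = 404$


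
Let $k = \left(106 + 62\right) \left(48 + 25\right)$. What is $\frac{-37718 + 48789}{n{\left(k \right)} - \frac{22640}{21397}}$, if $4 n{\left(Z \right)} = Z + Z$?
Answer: $\frac{236886187}{131183764} \approx 1.8058$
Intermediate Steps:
$k = 12264$ ($k = 168 \cdot 73 = 12264$)
$n{\left(Z \right)} = \frac{Z}{2}$ ($n{\left(Z \right)} = \frac{Z + Z}{4} = \frac{2 Z}{4} = \frac{Z}{2}$)
$\frac{-37718 + 48789}{n{\left(k \right)} - \frac{22640}{21397}} = \frac{-37718 + 48789}{\frac{1}{2} \cdot 12264 - \frac{22640}{21397}} = \frac{11071}{6132 - \frac{22640}{21397}} = \frac{11071}{\frac{131183764}{21397}} = 11071 \cdot \frac{21397}{131183764} = \frac{236886187}{131183764}$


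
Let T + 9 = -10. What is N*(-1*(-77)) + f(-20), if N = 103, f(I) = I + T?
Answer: 7892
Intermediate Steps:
T = -19 (T = -9 - 10 = -19)
f(I) = -19 + I (f(I) = I - 19 = -19 + I)
N*(-1*(-77)) + f(-20) = 103*(-1*(-77)) + (-19 - 20) = 103*77 - 39 = 7931 - 39 = 7892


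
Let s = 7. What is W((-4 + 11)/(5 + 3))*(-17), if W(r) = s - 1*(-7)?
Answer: -238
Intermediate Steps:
W(r) = 14 (W(r) = 7 - 1*(-7) = 7 + 7 = 14)
W((-4 + 11)/(5 + 3))*(-17) = 14*(-17) = -238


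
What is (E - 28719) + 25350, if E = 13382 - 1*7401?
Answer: 2612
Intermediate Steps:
E = 5981 (E = 13382 - 7401 = 5981)
(E - 28719) + 25350 = (5981 - 28719) + 25350 = -22738 + 25350 = 2612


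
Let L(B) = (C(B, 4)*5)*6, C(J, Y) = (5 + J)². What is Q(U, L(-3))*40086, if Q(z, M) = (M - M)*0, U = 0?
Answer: 0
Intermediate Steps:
L(B) = 30*(5 + B)² (L(B) = ((5 + B)²*5)*6 = (5*(5 + B)²)*6 = 30*(5 + B)²)
Q(z, M) = 0 (Q(z, M) = 0*0 = 0)
Q(U, L(-3))*40086 = 0*40086 = 0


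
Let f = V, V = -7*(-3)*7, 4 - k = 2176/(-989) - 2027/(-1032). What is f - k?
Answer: 3388645/23736 ≈ 142.76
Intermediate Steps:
k = 100547/23736 (k = 4 - (2176/(-989) - 2027/(-1032)) = 4 - (2176*(-1/989) - 2027*(-1/1032)) = 4 - (-2176/989 + 2027/1032) = 4 - 1*(-5603/23736) = 4 + 5603/23736 = 100547/23736 ≈ 4.2361)
V = 147 (V = 21*7 = 147)
f = 147
f - k = 147 - 1*100547/23736 = 147 - 100547/23736 = 3388645/23736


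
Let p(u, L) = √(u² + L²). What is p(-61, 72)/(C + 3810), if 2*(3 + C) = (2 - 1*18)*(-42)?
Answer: √8905/4143 ≈ 0.022777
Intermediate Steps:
C = 333 (C = -3 + ((2 - 1*18)*(-42))/2 = -3 + ((2 - 18)*(-42))/2 = -3 + (-16*(-42))/2 = -3 + (½)*672 = -3 + 336 = 333)
p(u, L) = √(L² + u²)
p(-61, 72)/(C + 3810) = √(72² + (-61)²)/(333 + 3810) = √(5184 + 3721)/4143 = √8905*(1/4143) = √8905/4143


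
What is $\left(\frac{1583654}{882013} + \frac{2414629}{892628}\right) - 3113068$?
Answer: $- \frac{222813133428042933}{71573590924} \approx -3.1131 \cdot 10^{6}$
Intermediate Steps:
$\left(\frac{1583654}{882013} + \frac{2414629}{892628}\right) - 3113068 = \frac{322122551899}{71573590924} - 3113068 = - \frac{222813133428042933}{71573590924}$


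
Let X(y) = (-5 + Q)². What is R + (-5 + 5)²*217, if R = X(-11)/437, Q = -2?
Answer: 49/437 ≈ 0.11213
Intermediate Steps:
X(y) = 49 (X(y) = (-5 - 2)² = (-7)² = 49)
R = 49/437 ≈ 0.11213
R + (-5 + 5)²*217 = 49/437 + (-5 + 5)²*217 = 49/437 + 0²*217 = 49/437 + 0*217 = 49/437 + 0 = 49/437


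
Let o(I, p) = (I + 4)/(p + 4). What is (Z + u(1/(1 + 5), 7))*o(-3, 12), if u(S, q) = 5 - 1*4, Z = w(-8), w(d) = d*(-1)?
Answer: 9/16 ≈ 0.56250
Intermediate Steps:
o(I, p) = (4 + I)/(4 + p)
w(d) = -d
Z = 8 (Z = -1*(-8) = 8)
u(S, q) = 1 (u(S, q) = 5 - 4 = 1)
(Z + u(1/(1 + 5), 7))*o(-3, 12) = (8 + 1)*((4 - 3)/(4 + 12)) = 9*(1/16) = 9/16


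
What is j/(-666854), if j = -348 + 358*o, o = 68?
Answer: -11998/333427 ≈ -0.035984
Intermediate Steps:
j = 23996 (j = -348 + 358*68 = -348 + 24344 = 23996)
j/(-666854) = 23996/(-666854) = 23996*(-1/666854) = -11998/333427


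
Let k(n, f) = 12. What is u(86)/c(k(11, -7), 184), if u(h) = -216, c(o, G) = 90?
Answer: -12/5 ≈ -2.4000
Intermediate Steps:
u(86)/c(k(11, -7), 184) = -216/90 = -216*1/90 = -12/5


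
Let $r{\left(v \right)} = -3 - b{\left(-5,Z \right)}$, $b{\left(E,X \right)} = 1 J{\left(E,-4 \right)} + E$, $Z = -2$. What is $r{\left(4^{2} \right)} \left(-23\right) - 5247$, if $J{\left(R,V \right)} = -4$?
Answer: $-5385$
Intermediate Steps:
$b{\left(E,X \right)} = -4 + E$ ($b{\left(E,X \right)} = 1 \left(-4\right) + E = -4 + E$)
$r{\left(v \right)} = 6$ ($r{\left(v \right)} = -3 - \left(-4 - 5\right) = -3 - -9 = -3 + 9 = 6$)
$r{\left(4^{2} \right)} \left(-23\right) - 5247 = 6 \left(-23\right) - 5247 = -138 - 5247 = -5385$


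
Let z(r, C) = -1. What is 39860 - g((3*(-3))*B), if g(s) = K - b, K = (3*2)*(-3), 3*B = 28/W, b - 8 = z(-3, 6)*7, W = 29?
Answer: 39879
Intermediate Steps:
b = 1 (b = 8 - 1*7 = 8 - 7 = 1)
B = 28/87 (B = (28/29)/3 = (28*(1/29))/3 = (1/3)*(28/29) = 28/87 ≈ 0.32184)
K = -18 (K = 6*(-3) = -18)
g(s) = -19 (g(s) = -18 - 1*1 = -18 - 1 = -19)
39860 - g((3*(-3))*B) = 39860 - 1*(-19) = 39860 + 19 = 39879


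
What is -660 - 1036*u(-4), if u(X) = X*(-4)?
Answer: -17236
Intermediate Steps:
u(X) = -4*X
-660 - 1036*u(-4) = -660 - (-4144)*(-4) = -660 - 1036*16 = -660 - 16576 = -17236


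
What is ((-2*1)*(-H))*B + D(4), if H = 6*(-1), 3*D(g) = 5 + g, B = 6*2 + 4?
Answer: -189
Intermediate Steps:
B = 16 (B = 12 + 4 = 16)
D(g) = 5/3 + g/3 (D(g) = (5 + g)/3 = 5/3 + g/3)
H = -6
((-2*1)*(-H))*B + D(4) = ((-2*1)*(-1*(-6)))*16 + (5/3 + (1/3)*4) = -2*6*16 + (5/3 + 4/3) = -12*16 + 3 = -192 + 3 = -189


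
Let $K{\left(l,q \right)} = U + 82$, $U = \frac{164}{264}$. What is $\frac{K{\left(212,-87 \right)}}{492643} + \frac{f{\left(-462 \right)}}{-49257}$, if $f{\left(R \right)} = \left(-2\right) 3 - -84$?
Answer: $- \frac{6460193}{4562859466} \approx -0.0014158$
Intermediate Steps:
$f{\left(R \right)} = 78$ ($f{\left(R \right)} = -6 + 84 = 78$)
$U = \frac{41}{66}$ ($U = 164 \cdot \frac{1}{264} = \frac{41}{66} \approx 0.62121$)
$K{\left(l,q \right)} = \frac{5453}{66}$ ($K{\left(l,q \right)} = \frac{41}{66} + 82 = \frac{5453}{66}$)
$\frac{K{\left(212,-87 \right)}}{492643} + \frac{f{\left(-462 \right)}}{-49257} = \frac{5453}{66 \cdot 492643} + \frac{78}{-49257} = \frac{5453}{66} \cdot \frac{1}{492643} + 78 \left(- \frac{1}{49257}\right) = \frac{5453}{32514438} - \frac{2}{1263} = - \frac{6460193}{4562859466}$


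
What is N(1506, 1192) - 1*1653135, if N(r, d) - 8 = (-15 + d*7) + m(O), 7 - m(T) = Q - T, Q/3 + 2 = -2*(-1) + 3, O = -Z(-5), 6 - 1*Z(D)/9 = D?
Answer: -1644899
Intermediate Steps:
Z(D) = 54 - 9*D
O = -99 (O = -(54 - 9*(-5)) = -(54 + 45) = -1*99 = -99)
Q = 9 (Q = -6 + 3*(-2*(-1) + 3) = -6 + 3*(2 + 3) = -6 + 3*5 = -6 + 15 = 9)
m(T) = -2 + T (m(T) = 7 - (9 - T) = 7 + (-9 + T) = -2 + T)
N(r, d) = -108 + 7*d (N(r, d) = 8 + ((-15 + d*7) + (-2 - 99)) = 8 + ((-15 + 7*d) - 101) = 8 + (-116 + 7*d) = -108 + 7*d)
N(1506, 1192) - 1*1653135 = (-108 + 7*1192) - 1*1653135 = (-108 + 8344) - 1653135 = 8236 - 1653135 = -1644899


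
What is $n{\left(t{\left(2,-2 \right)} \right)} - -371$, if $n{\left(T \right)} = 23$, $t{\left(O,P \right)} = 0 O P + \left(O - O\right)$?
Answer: $394$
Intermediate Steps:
$t{\left(O,P \right)} = 0$ ($t{\left(O,P \right)} = 0 P + 0 = 0 + 0 = 0$)
$n{\left(t{\left(2,-2 \right)} \right)} - -371 = 23 - -371 = 23 + 371 = 394$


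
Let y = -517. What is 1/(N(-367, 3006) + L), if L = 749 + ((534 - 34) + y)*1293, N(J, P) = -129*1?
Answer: -1/21361 ≈ -4.6814e-5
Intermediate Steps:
N(J, P) = -129
L = -21232 (L = 749 + ((534 - 34) - 517)*1293 = 749 + (500 - 517)*1293 = 749 - 17*1293 = 749 - 21981 = -21232)
1/(N(-367, 3006) + L) = 1/(-129 - 21232) = 1/(-21361) = -1/21361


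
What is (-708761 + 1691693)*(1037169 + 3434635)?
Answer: 4395479249328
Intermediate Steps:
(-708761 + 1691693)*(1037169 + 3434635) = 982932*4471804 = 4395479249328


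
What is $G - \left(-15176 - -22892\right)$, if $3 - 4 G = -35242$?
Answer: $\frac{4381}{4} \approx 1095.3$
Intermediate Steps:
$G = \frac{35245}{4}$ ($G = \frac{3}{4} - - \frac{17621}{2} = \frac{3}{4} + \frac{17621}{2} = \frac{35245}{4} \approx 8811.3$)
$G - \left(-15176 - -22892\right) = \frac{35245}{4} - \left(-15176 - -22892\right) = \frac{35245}{4} - \left(-15176 + 22892\right) = \frac{35245}{4} - 7716 = \frac{4381}{4}$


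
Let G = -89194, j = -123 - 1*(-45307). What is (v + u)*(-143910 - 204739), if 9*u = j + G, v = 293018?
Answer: -100455539072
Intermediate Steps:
j = 45184 (j = -123 + 45307 = 45184)
u = -4890 (u = (45184 - 89194)/9 = (⅑)*(-44010) = -4890)
(v + u)*(-143910 - 204739) = (293018 - 4890)*(-143910 - 204739) = 288128*(-348649) = -100455539072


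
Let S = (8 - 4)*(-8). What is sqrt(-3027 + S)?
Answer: I*sqrt(3059) ≈ 55.308*I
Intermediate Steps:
S = -32 (S = 4*(-8) = -32)
sqrt(-3027 + S) = sqrt(-3027 - 32) = sqrt(-3059) = I*sqrt(3059)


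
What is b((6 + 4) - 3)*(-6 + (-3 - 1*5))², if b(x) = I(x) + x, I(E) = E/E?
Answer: 1568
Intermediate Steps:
I(E) = 1
b(x) = 1 + x
b((6 + 4) - 3)*(-6 + (-3 - 1*5))² = (1 + ((6 + 4) - 3))*(-6 + (-3 - 1*5))² = (1 + (10 - 3))*(-6 + (-3 - 5))² = (1 + 7)*(-6 - 8)² = 8*(-14)² = 8*196 = 1568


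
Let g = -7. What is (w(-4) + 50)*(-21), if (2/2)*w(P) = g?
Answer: -903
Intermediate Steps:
w(P) = -7
(w(-4) + 50)*(-21) = (-7 + 50)*(-21) = 43*(-21) = -903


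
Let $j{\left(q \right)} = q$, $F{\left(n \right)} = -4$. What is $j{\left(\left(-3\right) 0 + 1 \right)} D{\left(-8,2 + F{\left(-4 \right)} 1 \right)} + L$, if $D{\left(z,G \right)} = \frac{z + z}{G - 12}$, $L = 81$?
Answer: $\frac{575}{7} \approx 82.143$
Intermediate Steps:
$D{\left(z,G \right)} = \frac{2 z}{-12 + G}$
$j{\left(\left(-3\right) 0 + 1 \right)} D{\left(-8,2 + F{\left(-4 \right)} 1 \right)} + L = \left(\left(-3\right) 0 + 1\right) 2 \left(-8\right) \frac{1}{-12 + \left(2 - 4\right)} + 81 = \left(0 + 1\right) 2 \left(-8\right) \frac{1}{-12 + \left(2 - 4\right)} + 81 = 1 \cdot 2 \left(-8\right) \frac{1}{-12 - 2} + 81 = 1 \cdot 2 \left(-8\right) \frac{1}{-14} + 81 = 1 \cdot 2 \left(-8\right) \left(- \frac{1}{14}\right) + 81 = 1 \cdot \frac{8}{7} + 81 = \frac{8}{7} + 81 = \frac{575}{7}$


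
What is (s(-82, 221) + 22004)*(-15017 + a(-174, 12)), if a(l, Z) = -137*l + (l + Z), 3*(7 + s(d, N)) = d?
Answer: 570706031/3 ≈ 1.9024e+8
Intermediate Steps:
s(d, N) = -7 + d/3
a(l, Z) = Z - 136*l (a(l, Z) = -137*l + (Z + l) = Z - 136*l)
(s(-82, 221) + 22004)*(-15017 + a(-174, 12)) = ((-7 + (1/3)*(-82)) + 22004)*(-15017 + (12 - 136*(-174))) = ((-7 - 82/3) + 22004)*(-15017 + (12 + 23664)) = (-103/3 + 22004)*(-15017 + 23676) = (65909/3)*8659 = 570706031/3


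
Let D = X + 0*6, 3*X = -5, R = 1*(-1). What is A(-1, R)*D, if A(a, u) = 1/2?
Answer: -5/6 ≈ -0.83333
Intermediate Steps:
R = -1
X = -5/3 (X = (1/3)*(-5) = -5/3 ≈ -1.6667)
D = -5/3 (D = -5/3 + 0*6 = -5/3 + 0 = -5/3 ≈ -1.6667)
A(a, u) = 1/2
A(-1, R)*D = (1/2)*(-5/3) = -5/6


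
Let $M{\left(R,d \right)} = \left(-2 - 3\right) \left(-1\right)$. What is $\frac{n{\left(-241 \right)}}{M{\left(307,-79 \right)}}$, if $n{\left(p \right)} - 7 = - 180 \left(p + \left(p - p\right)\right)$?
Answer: $\frac{43387}{5} \approx 8677.4$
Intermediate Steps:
$M{\left(R,d \right)} = 5$ ($M{\left(R,d \right)} = \left(-5\right) \left(-1\right) = 5$)
$n{\left(p \right)} = 7 - 180 p$ ($n{\left(p \right)} = 7 - 180 \left(p + \left(p - p\right)\right) = 7 - 180 \left(p + 0\right) = 7 - 180 p$)
$\frac{n{\left(-241 \right)}}{M{\left(307,-79 \right)}} = \frac{7 - -43380}{5} = \left(7 + 43380\right) \frac{1}{5} = 43387 \cdot \frac{1}{5} = \frac{43387}{5}$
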